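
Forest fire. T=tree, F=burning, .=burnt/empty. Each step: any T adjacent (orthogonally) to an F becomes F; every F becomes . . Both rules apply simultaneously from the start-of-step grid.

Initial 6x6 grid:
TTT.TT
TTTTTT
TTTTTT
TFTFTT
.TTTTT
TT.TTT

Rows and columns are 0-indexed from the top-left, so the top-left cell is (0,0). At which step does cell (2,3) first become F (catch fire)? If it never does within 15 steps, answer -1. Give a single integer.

Step 1: cell (2,3)='F' (+7 fires, +2 burnt)
  -> target ignites at step 1
Step 2: cell (2,3)='.' (+10 fires, +7 burnt)
Step 3: cell (2,3)='.' (+8 fires, +10 burnt)
Step 4: cell (2,3)='.' (+5 fires, +8 burnt)
Step 5: cell (2,3)='.' (+1 fires, +5 burnt)
Step 6: cell (2,3)='.' (+0 fires, +1 burnt)
  fire out at step 6

1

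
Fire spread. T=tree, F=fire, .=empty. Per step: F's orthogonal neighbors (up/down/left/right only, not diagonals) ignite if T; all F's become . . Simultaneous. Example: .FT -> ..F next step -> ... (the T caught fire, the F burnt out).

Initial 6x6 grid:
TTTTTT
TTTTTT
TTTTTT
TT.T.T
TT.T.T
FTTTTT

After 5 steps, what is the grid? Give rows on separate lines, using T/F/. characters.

Step 1: 2 trees catch fire, 1 burn out
  TTTTTT
  TTTTTT
  TTTTTT
  TT.T.T
  FT.T.T
  .FTTTT
Step 2: 3 trees catch fire, 2 burn out
  TTTTTT
  TTTTTT
  TTTTTT
  FT.T.T
  .F.T.T
  ..FTTT
Step 3: 3 trees catch fire, 3 burn out
  TTTTTT
  TTTTTT
  FTTTTT
  .F.T.T
  ...T.T
  ...FTT
Step 4: 4 trees catch fire, 3 burn out
  TTTTTT
  FTTTTT
  .FTTTT
  ...T.T
  ...F.T
  ....FT
Step 5: 5 trees catch fire, 4 burn out
  FTTTTT
  .FTTTT
  ..FTTT
  ...F.T
  .....T
  .....F

FTTTTT
.FTTTT
..FTTT
...F.T
.....T
.....F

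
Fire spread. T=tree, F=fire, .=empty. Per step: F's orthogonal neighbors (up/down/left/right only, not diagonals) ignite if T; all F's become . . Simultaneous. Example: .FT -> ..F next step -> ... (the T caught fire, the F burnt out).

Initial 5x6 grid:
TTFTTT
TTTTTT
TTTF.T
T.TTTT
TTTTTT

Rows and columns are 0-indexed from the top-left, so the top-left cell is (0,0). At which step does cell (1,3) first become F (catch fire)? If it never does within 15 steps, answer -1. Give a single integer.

Step 1: cell (1,3)='F' (+6 fires, +2 burnt)
  -> target ignites at step 1
Step 2: cell (1,3)='.' (+8 fires, +6 burnt)
Step 3: cell (1,3)='.' (+7 fires, +8 burnt)
Step 4: cell (1,3)='.' (+4 fires, +7 burnt)
Step 5: cell (1,3)='.' (+1 fires, +4 burnt)
Step 6: cell (1,3)='.' (+0 fires, +1 burnt)
  fire out at step 6

1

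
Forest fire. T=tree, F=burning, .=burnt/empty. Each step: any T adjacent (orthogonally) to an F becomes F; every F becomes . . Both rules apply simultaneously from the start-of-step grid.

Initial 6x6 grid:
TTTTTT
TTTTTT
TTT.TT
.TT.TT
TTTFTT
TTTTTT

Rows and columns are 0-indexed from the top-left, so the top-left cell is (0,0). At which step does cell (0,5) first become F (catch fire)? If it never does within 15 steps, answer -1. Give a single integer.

Step 1: cell (0,5)='T' (+3 fires, +1 burnt)
Step 2: cell (0,5)='T' (+6 fires, +3 burnt)
Step 3: cell (0,5)='T' (+7 fires, +6 burnt)
Step 4: cell (0,5)='T' (+5 fires, +7 burnt)
Step 5: cell (0,5)='T' (+6 fires, +5 burnt)
Step 6: cell (0,5)='F' (+4 fires, +6 burnt)
  -> target ignites at step 6
Step 7: cell (0,5)='.' (+1 fires, +4 burnt)
Step 8: cell (0,5)='.' (+0 fires, +1 burnt)
  fire out at step 8

6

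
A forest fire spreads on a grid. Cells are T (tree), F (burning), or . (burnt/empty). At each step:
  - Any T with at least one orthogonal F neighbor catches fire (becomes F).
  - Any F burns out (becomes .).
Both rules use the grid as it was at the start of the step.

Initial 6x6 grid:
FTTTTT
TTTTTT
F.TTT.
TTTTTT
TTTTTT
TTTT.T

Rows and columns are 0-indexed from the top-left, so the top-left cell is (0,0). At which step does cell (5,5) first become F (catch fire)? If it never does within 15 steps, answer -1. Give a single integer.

Step 1: cell (5,5)='T' (+3 fires, +2 burnt)
Step 2: cell (5,5)='T' (+4 fires, +3 burnt)
Step 3: cell (5,5)='T' (+5 fires, +4 burnt)
Step 4: cell (5,5)='T' (+6 fires, +5 burnt)
Step 5: cell (5,5)='T' (+6 fires, +6 burnt)
Step 6: cell (5,5)='T' (+5 fires, +6 burnt)
Step 7: cell (5,5)='T' (+1 fires, +5 burnt)
Step 8: cell (5,5)='F' (+1 fires, +1 burnt)
  -> target ignites at step 8
Step 9: cell (5,5)='.' (+0 fires, +1 burnt)
  fire out at step 9

8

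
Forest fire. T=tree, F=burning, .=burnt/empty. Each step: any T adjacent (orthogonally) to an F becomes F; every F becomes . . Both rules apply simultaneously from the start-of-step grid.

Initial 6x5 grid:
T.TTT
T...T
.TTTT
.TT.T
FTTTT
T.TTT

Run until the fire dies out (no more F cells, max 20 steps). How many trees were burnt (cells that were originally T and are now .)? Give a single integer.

Answer: 19

Derivation:
Step 1: +2 fires, +1 burnt (F count now 2)
Step 2: +2 fires, +2 burnt (F count now 2)
Step 3: +4 fires, +2 burnt (F count now 4)
Step 4: +3 fires, +4 burnt (F count now 3)
Step 5: +3 fires, +3 burnt (F count now 3)
Step 6: +1 fires, +3 burnt (F count now 1)
Step 7: +1 fires, +1 burnt (F count now 1)
Step 8: +1 fires, +1 burnt (F count now 1)
Step 9: +1 fires, +1 burnt (F count now 1)
Step 10: +1 fires, +1 burnt (F count now 1)
Step 11: +0 fires, +1 burnt (F count now 0)
Fire out after step 11
Initially T: 21, now '.': 28
Total burnt (originally-T cells now '.'): 19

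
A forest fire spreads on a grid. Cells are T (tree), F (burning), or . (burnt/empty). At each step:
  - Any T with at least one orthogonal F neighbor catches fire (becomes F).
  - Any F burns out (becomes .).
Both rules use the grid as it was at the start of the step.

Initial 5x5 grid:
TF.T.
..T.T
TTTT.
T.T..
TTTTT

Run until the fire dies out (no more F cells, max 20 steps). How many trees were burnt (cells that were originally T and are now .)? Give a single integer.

Step 1: +1 fires, +1 burnt (F count now 1)
Step 2: +0 fires, +1 burnt (F count now 0)
Fire out after step 2
Initially T: 15, now '.': 11
Total burnt (originally-T cells now '.'): 1

Answer: 1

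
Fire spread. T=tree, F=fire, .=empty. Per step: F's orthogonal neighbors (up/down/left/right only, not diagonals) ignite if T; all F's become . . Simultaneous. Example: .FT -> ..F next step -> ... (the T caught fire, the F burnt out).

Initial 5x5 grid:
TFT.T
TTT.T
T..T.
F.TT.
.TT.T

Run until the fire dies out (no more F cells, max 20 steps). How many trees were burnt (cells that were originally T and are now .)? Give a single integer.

Step 1: +4 fires, +2 burnt (F count now 4)
Step 2: +2 fires, +4 burnt (F count now 2)
Step 3: +0 fires, +2 burnt (F count now 0)
Fire out after step 3
Initially T: 14, now '.': 17
Total burnt (originally-T cells now '.'): 6

Answer: 6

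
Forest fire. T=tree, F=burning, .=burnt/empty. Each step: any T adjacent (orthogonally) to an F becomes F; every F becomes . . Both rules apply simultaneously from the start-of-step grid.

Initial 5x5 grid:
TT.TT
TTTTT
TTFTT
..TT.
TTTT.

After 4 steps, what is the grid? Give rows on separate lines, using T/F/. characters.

Step 1: 4 trees catch fire, 1 burn out
  TT.TT
  TTFTT
  TF.FT
  ..FT.
  TTTT.
Step 2: 6 trees catch fire, 4 burn out
  TT.TT
  TF.FT
  F...F
  ...F.
  TTFT.
Step 3: 6 trees catch fire, 6 burn out
  TF.FT
  F...F
  .....
  .....
  TF.F.
Step 4: 3 trees catch fire, 6 burn out
  F...F
  .....
  .....
  .....
  F....

F...F
.....
.....
.....
F....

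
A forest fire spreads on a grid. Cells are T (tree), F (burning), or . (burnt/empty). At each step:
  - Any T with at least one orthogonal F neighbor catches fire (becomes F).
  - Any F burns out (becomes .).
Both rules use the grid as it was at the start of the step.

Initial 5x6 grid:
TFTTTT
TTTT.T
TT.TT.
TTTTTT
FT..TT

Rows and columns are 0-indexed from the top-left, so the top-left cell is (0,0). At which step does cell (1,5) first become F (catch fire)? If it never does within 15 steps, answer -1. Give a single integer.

Step 1: cell (1,5)='T' (+5 fires, +2 burnt)
Step 2: cell (1,5)='T' (+6 fires, +5 burnt)
Step 3: cell (1,5)='T' (+3 fires, +6 burnt)
Step 4: cell (1,5)='T' (+3 fires, +3 burnt)
Step 5: cell (1,5)='F' (+3 fires, +3 burnt)
  -> target ignites at step 5
Step 6: cell (1,5)='.' (+2 fires, +3 burnt)
Step 7: cell (1,5)='.' (+1 fires, +2 burnt)
Step 8: cell (1,5)='.' (+0 fires, +1 burnt)
  fire out at step 8

5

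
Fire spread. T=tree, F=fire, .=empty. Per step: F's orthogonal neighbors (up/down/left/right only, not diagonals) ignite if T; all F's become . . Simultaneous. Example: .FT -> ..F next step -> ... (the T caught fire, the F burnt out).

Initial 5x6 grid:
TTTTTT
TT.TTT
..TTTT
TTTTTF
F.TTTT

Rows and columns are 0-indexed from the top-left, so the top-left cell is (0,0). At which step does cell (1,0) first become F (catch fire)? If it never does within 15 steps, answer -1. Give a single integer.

Step 1: cell (1,0)='T' (+4 fires, +2 burnt)
Step 2: cell (1,0)='T' (+5 fires, +4 burnt)
Step 3: cell (1,0)='T' (+5 fires, +5 burnt)
Step 4: cell (1,0)='T' (+4 fires, +5 burnt)
Step 5: cell (1,0)='T' (+1 fires, +4 burnt)
Step 6: cell (1,0)='T' (+1 fires, +1 burnt)
Step 7: cell (1,0)='T' (+1 fires, +1 burnt)
Step 8: cell (1,0)='T' (+2 fires, +1 burnt)
Step 9: cell (1,0)='F' (+1 fires, +2 burnt)
  -> target ignites at step 9
Step 10: cell (1,0)='.' (+0 fires, +1 burnt)
  fire out at step 10

9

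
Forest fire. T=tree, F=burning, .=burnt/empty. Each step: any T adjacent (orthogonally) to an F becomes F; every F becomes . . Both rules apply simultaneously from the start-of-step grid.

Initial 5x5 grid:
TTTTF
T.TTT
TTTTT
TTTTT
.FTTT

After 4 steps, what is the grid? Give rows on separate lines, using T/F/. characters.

Step 1: 4 trees catch fire, 2 burn out
  TTTF.
  T.TTF
  TTTTT
  TFTTT
  ..FTT
Step 2: 7 trees catch fire, 4 burn out
  TTF..
  T.TF.
  TFTTF
  F.FTT
  ...FT
Step 3: 8 trees catch fire, 7 burn out
  TF...
  T.F..
  F.FF.
  ...FF
  ....F
Step 4: 2 trees catch fire, 8 burn out
  F....
  F....
  .....
  .....
  .....

F....
F....
.....
.....
.....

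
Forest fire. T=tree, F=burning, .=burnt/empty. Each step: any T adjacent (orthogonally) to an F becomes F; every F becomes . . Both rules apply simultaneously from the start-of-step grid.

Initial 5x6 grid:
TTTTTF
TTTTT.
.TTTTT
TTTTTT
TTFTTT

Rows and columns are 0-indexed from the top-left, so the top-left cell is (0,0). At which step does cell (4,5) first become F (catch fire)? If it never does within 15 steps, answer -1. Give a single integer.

Step 1: cell (4,5)='T' (+4 fires, +2 burnt)
Step 2: cell (4,5)='T' (+7 fires, +4 burnt)
Step 3: cell (4,5)='F' (+9 fires, +7 burnt)
  -> target ignites at step 3
Step 4: cell (4,5)='.' (+4 fires, +9 burnt)
Step 5: cell (4,5)='.' (+2 fires, +4 burnt)
Step 6: cell (4,5)='.' (+0 fires, +2 burnt)
  fire out at step 6

3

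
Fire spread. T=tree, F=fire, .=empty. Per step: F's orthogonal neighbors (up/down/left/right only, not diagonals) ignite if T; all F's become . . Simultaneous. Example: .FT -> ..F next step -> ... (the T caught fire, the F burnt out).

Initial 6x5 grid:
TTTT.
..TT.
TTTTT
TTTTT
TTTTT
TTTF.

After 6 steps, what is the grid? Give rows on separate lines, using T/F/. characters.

Step 1: 2 trees catch fire, 1 burn out
  TTTT.
  ..TT.
  TTTTT
  TTTTT
  TTTFT
  TTF..
Step 2: 4 trees catch fire, 2 burn out
  TTTT.
  ..TT.
  TTTTT
  TTTFT
  TTF.F
  TF...
Step 3: 5 trees catch fire, 4 burn out
  TTTT.
  ..TT.
  TTTFT
  TTF.F
  TF...
  F....
Step 4: 5 trees catch fire, 5 burn out
  TTTT.
  ..TF.
  TTF.F
  TF...
  F....
  .....
Step 5: 4 trees catch fire, 5 burn out
  TTTF.
  ..F..
  TF...
  F....
  .....
  .....
Step 6: 2 trees catch fire, 4 burn out
  TTF..
  .....
  F....
  .....
  .....
  .....

TTF..
.....
F....
.....
.....
.....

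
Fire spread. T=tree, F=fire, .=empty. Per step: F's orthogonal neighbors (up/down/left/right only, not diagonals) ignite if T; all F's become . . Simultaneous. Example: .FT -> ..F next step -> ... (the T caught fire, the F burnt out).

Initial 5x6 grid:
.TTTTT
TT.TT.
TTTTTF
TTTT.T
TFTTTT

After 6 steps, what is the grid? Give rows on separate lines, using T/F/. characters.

Step 1: 5 trees catch fire, 2 burn out
  .TTTTT
  TT.TT.
  TTTTF.
  TFTT.F
  F.FTTT
Step 2: 7 trees catch fire, 5 burn out
  .TTTTT
  TT.TF.
  TFTF..
  F.FT..
  ...FTF
Step 3: 7 trees catch fire, 7 burn out
  .TTTFT
  TF.F..
  F.F...
  ...F..
  ....F.
Step 4: 4 trees catch fire, 7 burn out
  .FTF.F
  F.....
  ......
  ......
  ......
Step 5: 1 trees catch fire, 4 burn out
  ..F...
  ......
  ......
  ......
  ......
Step 6: 0 trees catch fire, 1 burn out
  ......
  ......
  ......
  ......
  ......

......
......
......
......
......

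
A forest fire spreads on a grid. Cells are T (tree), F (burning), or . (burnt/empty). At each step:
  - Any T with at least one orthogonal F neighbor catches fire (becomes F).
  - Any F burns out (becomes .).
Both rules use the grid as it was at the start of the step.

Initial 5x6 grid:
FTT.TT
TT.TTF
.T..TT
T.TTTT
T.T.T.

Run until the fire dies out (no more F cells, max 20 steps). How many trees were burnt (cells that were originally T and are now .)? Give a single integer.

Step 1: +5 fires, +2 burnt (F count now 5)
Step 2: +6 fires, +5 burnt (F count now 6)
Step 3: +2 fires, +6 burnt (F count now 2)
Step 4: +2 fires, +2 burnt (F count now 2)
Step 5: +1 fires, +2 burnt (F count now 1)
Step 6: +1 fires, +1 burnt (F count now 1)
Step 7: +0 fires, +1 burnt (F count now 0)
Fire out after step 7
Initially T: 19, now '.': 28
Total burnt (originally-T cells now '.'): 17

Answer: 17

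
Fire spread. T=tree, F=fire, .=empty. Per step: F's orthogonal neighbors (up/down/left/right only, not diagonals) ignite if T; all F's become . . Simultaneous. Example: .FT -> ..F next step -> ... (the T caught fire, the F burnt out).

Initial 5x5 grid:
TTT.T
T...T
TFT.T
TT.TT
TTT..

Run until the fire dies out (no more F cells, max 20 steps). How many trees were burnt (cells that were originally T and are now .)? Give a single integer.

Answer: 11

Derivation:
Step 1: +3 fires, +1 burnt (F count now 3)
Step 2: +3 fires, +3 burnt (F count now 3)
Step 3: +3 fires, +3 burnt (F count now 3)
Step 4: +1 fires, +3 burnt (F count now 1)
Step 5: +1 fires, +1 burnt (F count now 1)
Step 6: +0 fires, +1 burnt (F count now 0)
Fire out after step 6
Initially T: 16, now '.': 20
Total burnt (originally-T cells now '.'): 11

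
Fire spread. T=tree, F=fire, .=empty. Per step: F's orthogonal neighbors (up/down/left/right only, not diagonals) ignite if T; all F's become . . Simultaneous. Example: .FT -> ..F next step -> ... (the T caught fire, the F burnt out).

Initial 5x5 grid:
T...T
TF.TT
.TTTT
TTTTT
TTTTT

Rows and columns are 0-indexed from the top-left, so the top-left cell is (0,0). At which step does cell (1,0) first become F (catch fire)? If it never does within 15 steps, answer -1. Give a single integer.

Step 1: cell (1,0)='F' (+2 fires, +1 burnt)
  -> target ignites at step 1
Step 2: cell (1,0)='.' (+3 fires, +2 burnt)
Step 3: cell (1,0)='.' (+4 fires, +3 burnt)
Step 4: cell (1,0)='.' (+5 fires, +4 burnt)
Step 5: cell (1,0)='.' (+3 fires, +5 burnt)
Step 6: cell (1,0)='.' (+2 fires, +3 burnt)
Step 7: cell (1,0)='.' (+0 fires, +2 burnt)
  fire out at step 7

1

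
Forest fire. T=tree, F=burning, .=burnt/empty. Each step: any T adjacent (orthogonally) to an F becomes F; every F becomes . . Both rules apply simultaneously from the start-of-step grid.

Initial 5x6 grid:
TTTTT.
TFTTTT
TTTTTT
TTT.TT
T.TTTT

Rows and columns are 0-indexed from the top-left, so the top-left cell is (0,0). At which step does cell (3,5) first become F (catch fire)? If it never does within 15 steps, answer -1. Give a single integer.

Step 1: cell (3,5)='T' (+4 fires, +1 burnt)
Step 2: cell (3,5)='T' (+6 fires, +4 burnt)
Step 3: cell (3,5)='T' (+5 fires, +6 burnt)
Step 4: cell (3,5)='T' (+5 fires, +5 burnt)
Step 5: cell (3,5)='T' (+3 fires, +5 burnt)
Step 6: cell (3,5)='F' (+2 fires, +3 burnt)
  -> target ignites at step 6
Step 7: cell (3,5)='.' (+1 fires, +2 burnt)
Step 8: cell (3,5)='.' (+0 fires, +1 burnt)
  fire out at step 8

6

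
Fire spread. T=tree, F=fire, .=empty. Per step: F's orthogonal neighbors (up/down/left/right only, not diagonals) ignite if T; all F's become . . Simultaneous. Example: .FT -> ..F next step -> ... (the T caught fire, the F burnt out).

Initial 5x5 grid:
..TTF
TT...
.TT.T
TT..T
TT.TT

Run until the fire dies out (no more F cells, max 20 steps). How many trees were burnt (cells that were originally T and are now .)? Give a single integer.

Step 1: +1 fires, +1 burnt (F count now 1)
Step 2: +1 fires, +1 burnt (F count now 1)
Step 3: +0 fires, +1 burnt (F count now 0)
Fire out after step 3
Initially T: 14, now '.': 13
Total burnt (originally-T cells now '.'): 2

Answer: 2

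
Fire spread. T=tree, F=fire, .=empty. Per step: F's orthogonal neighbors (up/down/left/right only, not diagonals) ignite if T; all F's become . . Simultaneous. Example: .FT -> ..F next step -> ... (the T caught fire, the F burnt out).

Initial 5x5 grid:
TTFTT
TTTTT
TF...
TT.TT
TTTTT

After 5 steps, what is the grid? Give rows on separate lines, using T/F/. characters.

Step 1: 6 trees catch fire, 2 burn out
  TF.FT
  TFFTT
  F....
  TF.TT
  TTTTT
Step 2: 6 trees catch fire, 6 burn out
  F...F
  F..FT
  .....
  F..TT
  TFTTT
Step 3: 3 trees catch fire, 6 burn out
  .....
  ....F
  .....
  ...TT
  F.FTT
Step 4: 1 trees catch fire, 3 burn out
  .....
  .....
  .....
  ...TT
  ...FT
Step 5: 2 trees catch fire, 1 burn out
  .....
  .....
  .....
  ...FT
  ....F

.....
.....
.....
...FT
....F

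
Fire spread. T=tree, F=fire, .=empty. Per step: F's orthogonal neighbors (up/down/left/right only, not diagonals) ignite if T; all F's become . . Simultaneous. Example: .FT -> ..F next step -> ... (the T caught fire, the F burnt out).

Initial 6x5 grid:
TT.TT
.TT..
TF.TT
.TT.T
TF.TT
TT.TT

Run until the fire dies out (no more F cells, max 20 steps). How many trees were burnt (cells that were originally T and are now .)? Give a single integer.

Answer: 10

Derivation:
Step 1: +5 fires, +2 burnt (F count now 5)
Step 2: +4 fires, +5 burnt (F count now 4)
Step 3: +1 fires, +4 burnt (F count now 1)
Step 4: +0 fires, +1 burnt (F count now 0)
Fire out after step 4
Initially T: 19, now '.': 21
Total burnt (originally-T cells now '.'): 10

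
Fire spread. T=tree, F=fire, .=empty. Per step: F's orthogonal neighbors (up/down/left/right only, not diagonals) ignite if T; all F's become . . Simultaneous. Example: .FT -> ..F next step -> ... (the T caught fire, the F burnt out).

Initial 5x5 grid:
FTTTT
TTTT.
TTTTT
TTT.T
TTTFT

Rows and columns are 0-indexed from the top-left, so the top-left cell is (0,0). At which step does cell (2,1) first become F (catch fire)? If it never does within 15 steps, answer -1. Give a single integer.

Step 1: cell (2,1)='T' (+4 fires, +2 burnt)
Step 2: cell (2,1)='T' (+6 fires, +4 burnt)
Step 3: cell (2,1)='F' (+8 fires, +6 burnt)
  -> target ignites at step 3
Step 4: cell (2,1)='.' (+3 fires, +8 burnt)
Step 5: cell (2,1)='.' (+0 fires, +3 burnt)
  fire out at step 5

3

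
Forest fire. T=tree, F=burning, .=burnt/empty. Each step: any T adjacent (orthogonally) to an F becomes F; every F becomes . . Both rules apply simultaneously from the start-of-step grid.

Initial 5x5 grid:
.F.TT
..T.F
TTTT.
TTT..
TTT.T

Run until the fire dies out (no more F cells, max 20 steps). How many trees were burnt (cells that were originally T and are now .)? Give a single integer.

Answer: 2

Derivation:
Step 1: +1 fires, +2 burnt (F count now 1)
Step 2: +1 fires, +1 burnt (F count now 1)
Step 3: +0 fires, +1 burnt (F count now 0)
Fire out after step 3
Initially T: 14, now '.': 13
Total burnt (originally-T cells now '.'): 2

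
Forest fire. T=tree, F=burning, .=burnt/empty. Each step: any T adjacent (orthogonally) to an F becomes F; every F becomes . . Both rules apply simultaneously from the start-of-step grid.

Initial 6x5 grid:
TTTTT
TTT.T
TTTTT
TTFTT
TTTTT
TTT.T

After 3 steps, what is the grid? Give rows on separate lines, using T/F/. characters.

Step 1: 4 trees catch fire, 1 burn out
  TTTTT
  TTT.T
  TTFTT
  TF.FT
  TTFTT
  TTT.T
Step 2: 8 trees catch fire, 4 burn out
  TTTTT
  TTF.T
  TF.FT
  F...F
  TF.FT
  TTF.T
Step 3: 7 trees catch fire, 8 burn out
  TTFTT
  TF..T
  F...F
  .....
  F...F
  TF..T

TTFTT
TF..T
F...F
.....
F...F
TF..T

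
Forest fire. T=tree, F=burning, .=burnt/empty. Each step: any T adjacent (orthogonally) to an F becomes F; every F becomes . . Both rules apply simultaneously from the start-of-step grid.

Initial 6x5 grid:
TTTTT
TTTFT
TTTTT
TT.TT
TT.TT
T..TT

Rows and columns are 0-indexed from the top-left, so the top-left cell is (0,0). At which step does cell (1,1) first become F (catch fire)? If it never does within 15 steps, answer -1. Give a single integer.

Step 1: cell (1,1)='T' (+4 fires, +1 burnt)
Step 2: cell (1,1)='F' (+6 fires, +4 burnt)
  -> target ignites at step 2
Step 3: cell (1,1)='.' (+5 fires, +6 burnt)
Step 4: cell (1,1)='.' (+5 fires, +5 burnt)
Step 5: cell (1,1)='.' (+3 fires, +5 burnt)
Step 6: cell (1,1)='.' (+1 fires, +3 burnt)
Step 7: cell (1,1)='.' (+1 fires, +1 burnt)
Step 8: cell (1,1)='.' (+0 fires, +1 burnt)
  fire out at step 8

2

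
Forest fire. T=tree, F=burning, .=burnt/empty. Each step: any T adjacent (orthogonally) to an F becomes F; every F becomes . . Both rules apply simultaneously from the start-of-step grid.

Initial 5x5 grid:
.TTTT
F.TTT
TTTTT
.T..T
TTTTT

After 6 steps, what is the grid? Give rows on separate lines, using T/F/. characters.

Step 1: 1 trees catch fire, 1 burn out
  .TTTT
  ..TTT
  FTTTT
  .T..T
  TTTTT
Step 2: 1 trees catch fire, 1 burn out
  .TTTT
  ..TTT
  .FTTT
  .T..T
  TTTTT
Step 3: 2 trees catch fire, 1 burn out
  .TTTT
  ..TTT
  ..FTT
  .F..T
  TTTTT
Step 4: 3 trees catch fire, 2 burn out
  .TTTT
  ..FTT
  ...FT
  ....T
  TFTTT
Step 5: 5 trees catch fire, 3 burn out
  .TFTT
  ...FT
  ....F
  ....T
  F.FTT
Step 6: 5 trees catch fire, 5 burn out
  .F.FT
  ....F
  .....
  ....F
  ...FT

.F.FT
....F
.....
....F
...FT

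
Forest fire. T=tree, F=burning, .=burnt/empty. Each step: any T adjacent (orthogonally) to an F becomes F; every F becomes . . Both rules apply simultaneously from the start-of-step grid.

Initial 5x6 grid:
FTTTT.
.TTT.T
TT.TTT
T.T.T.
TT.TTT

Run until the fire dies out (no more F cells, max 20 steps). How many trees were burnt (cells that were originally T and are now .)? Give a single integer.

Step 1: +1 fires, +1 burnt (F count now 1)
Step 2: +2 fires, +1 burnt (F count now 2)
Step 3: +3 fires, +2 burnt (F count now 3)
Step 4: +3 fires, +3 burnt (F count now 3)
Step 5: +2 fires, +3 burnt (F count now 2)
Step 6: +2 fires, +2 burnt (F count now 2)
Step 7: +3 fires, +2 burnt (F count now 3)
Step 8: +2 fires, +3 burnt (F count now 2)
Step 9: +2 fires, +2 burnt (F count now 2)
Step 10: +0 fires, +2 burnt (F count now 0)
Fire out after step 10
Initially T: 21, now '.': 29
Total burnt (originally-T cells now '.'): 20

Answer: 20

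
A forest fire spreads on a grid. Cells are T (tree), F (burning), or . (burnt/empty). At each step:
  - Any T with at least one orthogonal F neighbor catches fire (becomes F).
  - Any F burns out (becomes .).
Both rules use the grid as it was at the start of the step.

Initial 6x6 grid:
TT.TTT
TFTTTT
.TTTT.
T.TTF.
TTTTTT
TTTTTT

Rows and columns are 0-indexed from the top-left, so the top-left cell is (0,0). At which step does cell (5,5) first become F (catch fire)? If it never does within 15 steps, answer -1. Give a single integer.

Step 1: cell (5,5)='T' (+7 fires, +2 burnt)
Step 2: cell (5,5)='T' (+9 fires, +7 burnt)
Step 3: cell (5,5)='F' (+6 fires, +9 burnt)
  -> target ignites at step 3
Step 4: cell (5,5)='.' (+3 fires, +6 burnt)
Step 5: cell (5,5)='.' (+2 fires, +3 burnt)
Step 6: cell (5,5)='.' (+2 fires, +2 burnt)
Step 7: cell (5,5)='.' (+0 fires, +2 burnt)
  fire out at step 7

3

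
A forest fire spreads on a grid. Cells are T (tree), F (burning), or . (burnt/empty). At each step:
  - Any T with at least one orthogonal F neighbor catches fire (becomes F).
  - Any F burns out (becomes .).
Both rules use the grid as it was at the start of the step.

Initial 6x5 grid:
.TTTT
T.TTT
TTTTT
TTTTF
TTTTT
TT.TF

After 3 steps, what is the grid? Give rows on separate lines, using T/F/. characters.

Step 1: 4 trees catch fire, 2 burn out
  .TTTT
  T.TTT
  TTTTF
  TTTF.
  TTTTF
  TT.F.
Step 2: 4 trees catch fire, 4 burn out
  .TTTT
  T.TTF
  TTTF.
  TTF..
  TTTF.
  TT...
Step 3: 5 trees catch fire, 4 burn out
  .TTTF
  T.TF.
  TTF..
  TF...
  TTF..
  TT...

.TTTF
T.TF.
TTF..
TF...
TTF..
TT...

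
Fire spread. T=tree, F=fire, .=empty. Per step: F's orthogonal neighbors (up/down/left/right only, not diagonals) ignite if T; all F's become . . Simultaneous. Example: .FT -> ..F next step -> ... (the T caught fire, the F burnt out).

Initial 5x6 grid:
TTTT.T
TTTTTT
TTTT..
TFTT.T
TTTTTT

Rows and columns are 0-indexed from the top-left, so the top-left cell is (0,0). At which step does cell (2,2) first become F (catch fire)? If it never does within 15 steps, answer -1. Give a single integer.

Step 1: cell (2,2)='T' (+4 fires, +1 burnt)
Step 2: cell (2,2)='F' (+6 fires, +4 burnt)
  -> target ignites at step 2
Step 3: cell (2,2)='.' (+5 fires, +6 burnt)
Step 4: cell (2,2)='.' (+4 fires, +5 burnt)
Step 5: cell (2,2)='.' (+3 fires, +4 burnt)
Step 6: cell (2,2)='.' (+2 fires, +3 burnt)
Step 7: cell (2,2)='.' (+1 fires, +2 burnt)
Step 8: cell (2,2)='.' (+0 fires, +1 burnt)
  fire out at step 8

2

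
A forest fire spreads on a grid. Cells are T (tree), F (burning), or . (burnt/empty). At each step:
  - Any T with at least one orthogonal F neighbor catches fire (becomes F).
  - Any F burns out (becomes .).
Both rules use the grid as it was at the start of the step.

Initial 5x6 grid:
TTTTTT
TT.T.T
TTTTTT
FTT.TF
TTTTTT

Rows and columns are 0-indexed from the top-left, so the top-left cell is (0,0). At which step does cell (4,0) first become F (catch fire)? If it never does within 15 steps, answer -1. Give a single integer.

Step 1: cell (4,0)='F' (+6 fires, +2 burnt)
  -> target ignites at step 1
Step 2: cell (4,0)='.' (+7 fires, +6 burnt)
Step 3: cell (4,0)='.' (+7 fires, +7 burnt)
Step 4: cell (4,0)='.' (+3 fires, +7 burnt)
Step 5: cell (4,0)='.' (+2 fires, +3 burnt)
Step 6: cell (4,0)='.' (+0 fires, +2 burnt)
  fire out at step 6

1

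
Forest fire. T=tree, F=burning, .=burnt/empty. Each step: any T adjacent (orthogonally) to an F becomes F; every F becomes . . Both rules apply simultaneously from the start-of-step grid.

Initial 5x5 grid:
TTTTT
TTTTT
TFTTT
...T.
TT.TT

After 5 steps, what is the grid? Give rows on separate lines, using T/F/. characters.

Step 1: 3 trees catch fire, 1 burn out
  TTTTT
  TFTTT
  F.FTT
  ...T.
  TT.TT
Step 2: 4 trees catch fire, 3 burn out
  TFTTT
  F.FTT
  ...FT
  ...T.
  TT.TT
Step 3: 5 trees catch fire, 4 burn out
  F.FTT
  ...FT
  ....F
  ...F.
  TT.TT
Step 4: 3 trees catch fire, 5 burn out
  ...FT
  ....F
  .....
  .....
  TT.FT
Step 5: 2 trees catch fire, 3 burn out
  ....F
  .....
  .....
  .....
  TT..F

....F
.....
.....
.....
TT..F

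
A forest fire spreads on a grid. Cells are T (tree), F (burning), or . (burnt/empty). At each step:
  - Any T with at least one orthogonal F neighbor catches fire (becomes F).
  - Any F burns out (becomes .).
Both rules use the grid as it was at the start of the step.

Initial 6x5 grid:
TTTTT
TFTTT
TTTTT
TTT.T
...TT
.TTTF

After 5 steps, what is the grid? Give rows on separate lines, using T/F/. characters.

Step 1: 6 trees catch fire, 2 burn out
  TFTTT
  F.FTT
  TFTTT
  TTT.T
  ...TF
  .TTF.
Step 2: 9 trees catch fire, 6 burn out
  F.FTT
  ...FT
  F.FTT
  TFT.F
  ...F.
  .TF..
Step 3: 7 trees catch fire, 9 burn out
  ...FT
  ....F
  ...FF
  F.F..
  .....
  .F...
Step 4: 1 trees catch fire, 7 burn out
  ....F
  .....
  .....
  .....
  .....
  .....
Step 5: 0 trees catch fire, 1 burn out
  .....
  .....
  .....
  .....
  .....
  .....

.....
.....
.....
.....
.....
.....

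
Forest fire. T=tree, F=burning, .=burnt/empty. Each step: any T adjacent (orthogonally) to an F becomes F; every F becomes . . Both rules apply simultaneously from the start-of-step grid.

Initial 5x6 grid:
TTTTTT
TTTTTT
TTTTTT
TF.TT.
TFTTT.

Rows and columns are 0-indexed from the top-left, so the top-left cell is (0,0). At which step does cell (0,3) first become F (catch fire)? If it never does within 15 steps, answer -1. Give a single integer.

Step 1: cell (0,3)='T' (+4 fires, +2 burnt)
Step 2: cell (0,3)='T' (+4 fires, +4 burnt)
Step 3: cell (0,3)='T' (+6 fires, +4 burnt)
Step 4: cell (0,3)='T' (+5 fires, +6 burnt)
Step 5: cell (0,3)='F' (+3 fires, +5 burnt)
  -> target ignites at step 5
Step 6: cell (0,3)='.' (+2 fires, +3 burnt)
Step 7: cell (0,3)='.' (+1 fires, +2 burnt)
Step 8: cell (0,3)='.' (+0 fires, +1 burnt)
  fire out at step 8

5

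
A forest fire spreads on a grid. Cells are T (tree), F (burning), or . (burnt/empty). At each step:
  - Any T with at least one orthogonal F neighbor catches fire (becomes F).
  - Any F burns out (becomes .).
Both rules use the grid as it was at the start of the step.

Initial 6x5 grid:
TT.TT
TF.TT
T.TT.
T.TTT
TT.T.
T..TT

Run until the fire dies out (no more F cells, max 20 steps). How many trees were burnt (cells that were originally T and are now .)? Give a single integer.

Step 1: +2 fires, +1 burnt (F count now 2)
Step 2: +2 fires, +2 burnt (F count now 2)
Step 3: +1 fires, +2 burnt (F count now 1)
Step 4: +1 fires, +1 burnt (F count now 1)
Step 5: +2 fires, +1 burnt (F count now 2)
Step 6: +0 fires, +2 burnt (F count now 0)
Fire out after step 6
Initially T: 20, now '.': 18
Total burnt (originally-T cells now '.'): 8

Answer: 8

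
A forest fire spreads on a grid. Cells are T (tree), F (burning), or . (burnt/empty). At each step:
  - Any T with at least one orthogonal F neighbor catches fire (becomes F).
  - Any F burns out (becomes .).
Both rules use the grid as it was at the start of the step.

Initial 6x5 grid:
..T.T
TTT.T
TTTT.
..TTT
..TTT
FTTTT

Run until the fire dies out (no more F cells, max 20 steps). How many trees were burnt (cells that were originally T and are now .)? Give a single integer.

Answer: 18

Derivation:
Step 1: +1 fires, +1 burnt (F count now 1)
Step 2: +1 fires, +1 burnt (F count now 1)
Step 3: +2 fires, +1 burnt (F count now 2)
Step 4: +3 fires, +2 burnt (F count now 3)
Step 5: +3 fires, +3 burnt (F count now 3)
Step 6: +4 fires, +3 burnt (F count now 4)
Step 7: +3 fires, +4 burnt (F count now 3)
Step 8: +1 fires, +3 burnt (F count now 1)
Step 9: +0 fires, +1 burnt (F count now 0)
Fire out after step 9
Initially T: 20, now '.': 28
Total burnt (originally-T cells now '.'): 18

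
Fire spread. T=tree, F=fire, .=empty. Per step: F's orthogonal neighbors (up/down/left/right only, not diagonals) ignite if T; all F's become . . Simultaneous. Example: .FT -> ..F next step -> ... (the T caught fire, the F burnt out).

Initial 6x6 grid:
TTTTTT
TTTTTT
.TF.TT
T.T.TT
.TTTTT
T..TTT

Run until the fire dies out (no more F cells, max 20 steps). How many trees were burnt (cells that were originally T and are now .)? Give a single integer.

Answer: 26

Derivation:
Step 1: +3 fires, +1 burnt (F count now 3)
Step 2: +4 fires, +3 burnt (F count now 4)
Step 3: +6 fires, +4 burnt (F count now 6)
Step 4: +6 fires, +6 burnt (F count now 6)
Step 5: +5 fires, +6 burnt (F count now 5)
Step 6: +2 fires, +5 burnt (F count now 2)
Step 7: +0 fires, +2 burnt (F count now 0)
Fire out after step 7
Initially T: 28, now '.': 34
Total burnt (originally-T cells now '.'): 26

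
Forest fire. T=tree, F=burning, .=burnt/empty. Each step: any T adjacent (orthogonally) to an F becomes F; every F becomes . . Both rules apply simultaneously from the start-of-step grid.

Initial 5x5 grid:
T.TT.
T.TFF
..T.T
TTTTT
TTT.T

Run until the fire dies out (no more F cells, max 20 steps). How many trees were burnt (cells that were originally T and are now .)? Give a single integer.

Step 1: +3 fires, +2 burnt (F count now 3)
Step 2: +3 fires, +3 burnt (F count now 3)
Step 3: +3 fires, +3 burnt (F count now 3)
Step 4: +2 fires, +3 burnt (F count now 2)
Step 5: +2 fires, +2 burnt (F count now 2)
Step 6: +1 fires, +2 burnt (F count now 1)
Step 7: +0 fires, +1 burnt (F count now 0)
Fire out after step 7
Initially T: 16, now '.': 23
Total burnt (originally-T cells now '.'): 14

Answer: 14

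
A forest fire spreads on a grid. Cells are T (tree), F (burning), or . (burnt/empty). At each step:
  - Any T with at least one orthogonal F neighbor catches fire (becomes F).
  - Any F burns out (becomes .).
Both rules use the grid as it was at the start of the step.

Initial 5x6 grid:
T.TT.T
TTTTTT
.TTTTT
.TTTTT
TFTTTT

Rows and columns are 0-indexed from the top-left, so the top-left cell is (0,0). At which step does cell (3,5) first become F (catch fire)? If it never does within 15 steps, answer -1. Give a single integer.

Step 1: cell (3,5)='T' (+3 fires, +1 burnt)
Step 2: cell (3,5)='T' (+3 fires, +3 burnt)
Step 3: cell (3,5)='T' (+4 fires, +3 burnt)
Step 4: cell (3,5)='T' (+5 fires, +4 burnt)
Step 5: cell (3,5)='F' (+5 fires, +5 burnt)
  -> target ignites at step 5
Step 6: cell (3,5)='.' (+3 fires, +5 burnt)
Step 7: cell (3,5)='.' (+1 fires, +3 burnt)
Step 8: cell (3,5)='.' (+1 fires, +1 burnt)
Step 9: cell (3,5)='.' (+0 fires, +1 burnt)
  fire out at step 9

5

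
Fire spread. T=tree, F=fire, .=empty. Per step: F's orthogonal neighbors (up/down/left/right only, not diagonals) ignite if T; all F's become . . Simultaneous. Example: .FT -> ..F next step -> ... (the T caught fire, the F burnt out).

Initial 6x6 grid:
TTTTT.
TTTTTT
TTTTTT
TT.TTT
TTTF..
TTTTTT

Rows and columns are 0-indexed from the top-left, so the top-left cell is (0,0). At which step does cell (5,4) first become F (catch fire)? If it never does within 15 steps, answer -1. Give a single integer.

Step 1: cell (5,4)='T' (+3 fires, +1 burnt)
Step 2: cell (5,4)='F' (+5 fires, +3 burnt)
  -> target ignites at step 2
Step 3: cell (5,4)='.' (+8 fires, +5 burnt)
Step 4: cell (5,4)='.' (+7 fires, +8 burnt)
Step 5: cell (5,4)='.' (+5 fires, +7 burnt)
Step 6: cell (5,4)='.' (+2 fires, +5 burnt)
Step 7: cell (5,4)='.' (+1 fires, +2 burnt)
Step 8: cell (5,4)='.' (+0 fires, +1 burnt)
  fire out at step 8

2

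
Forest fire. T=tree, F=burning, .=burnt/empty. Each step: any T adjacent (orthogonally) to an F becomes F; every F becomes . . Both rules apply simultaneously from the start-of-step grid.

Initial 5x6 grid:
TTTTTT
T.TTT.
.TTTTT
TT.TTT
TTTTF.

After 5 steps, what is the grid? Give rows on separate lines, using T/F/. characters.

Step 1: 2 trees catch fire, 1 burn out
  TTTTTT
  T.TTT.
  .TTTTT
  TT.TFT
  TTTF..
Step 2: 4 trees catch fire, 2 burn out
  TTTTTT
  T.TTT.
  .TTTFT
  TT.F.F
  TTF...
Step 3: 4 trees catch fire, 4 burn out
  TTTTTT
  T.TTF.
  .TTF.F
  TT....
  TF....
Step 4: 5 trees catch fire, 4 burn out
  TTTTFT
  T.TF..
  .TF...
  TF....
  F.....
Step 5: 5 trees catch fire, 5 burn out
  TTTF.F
  T.F...
  .F....
  F.....
  ......

TTTF.F
T.F...
.F....
F.....
......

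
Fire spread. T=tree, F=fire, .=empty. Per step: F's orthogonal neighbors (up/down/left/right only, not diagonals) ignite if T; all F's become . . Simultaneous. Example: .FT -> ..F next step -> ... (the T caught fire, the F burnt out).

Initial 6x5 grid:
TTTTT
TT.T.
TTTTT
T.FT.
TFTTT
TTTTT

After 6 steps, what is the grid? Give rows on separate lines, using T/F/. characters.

Step 1: 5 trees catch fire, 2 burn out
  TTTTT
  TT.T.
  TTFTT
  T..F.
  F.FTT
  TFTTT
Step 2: 6 trees catch fire, 5 burn out
  TTTTT
  TT.T.
  TF.FT
  F....
  ...FT
  F.FTT
Step 3: 6 trees catch fire, 6 burn out
  TTTTT
  TF.F.
  F...F
  .....
  ....F
  ...FT
Step 4: 4 trees catch fire, 6 burn out
  TFTFT
  F....
  .....
  .....
  .....
  ....F
Step 5: 3 trees catch fire, 4 burn out
  F.F.F
  .....
  .....
  .....
  .....
  .....
Step 6: 0 trees catch fire, 3 burn out
  .....
  .....
  .....
  .....
  .....
  .....

.....
.....
.....
.....
.....
.....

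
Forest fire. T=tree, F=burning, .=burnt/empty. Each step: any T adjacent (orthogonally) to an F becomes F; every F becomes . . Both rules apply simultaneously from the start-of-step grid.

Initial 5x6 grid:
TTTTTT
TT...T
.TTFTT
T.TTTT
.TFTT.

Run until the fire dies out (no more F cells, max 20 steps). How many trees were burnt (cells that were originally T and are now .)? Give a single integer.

Answer: 20

Derivation:
Step 1: +6 fires, +2 burnt (F count now 6)
Step 2: +4 fires, +6 burnt (F count now 4)
Step 3: +3 fires, +4 burnt (F count now 3)
Step 4: +3 fires, +3 burnt (F count now 3)
Step 5: +3 fires, +3 burnt (F count now 3)
Step 6: +1 fires, +3 burnt (F count now 1)
Step 7: +0 fires, +1 burnt (F count now 0)
Fire out after step 7
Initially T: 21, now '.': 29
Total burnt (originally-T cells now '.'): 20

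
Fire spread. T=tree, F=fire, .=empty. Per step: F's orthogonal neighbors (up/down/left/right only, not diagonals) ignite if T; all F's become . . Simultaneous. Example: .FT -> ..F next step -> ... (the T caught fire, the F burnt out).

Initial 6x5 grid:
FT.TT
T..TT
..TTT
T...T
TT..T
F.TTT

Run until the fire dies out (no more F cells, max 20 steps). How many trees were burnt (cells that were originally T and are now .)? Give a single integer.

Answer: 5

Derivation:
Step 1: +3 fires, +2 burnt (F count now 3)
Step 2: +2 fires, +3 burnt (F count now 2)
Step 3: +0 fires, +2 burnt (F count now 0)
Fire out after step 3
Initially T: 17, now '.': 18
Total burnt (originally-T cells now '.'): 5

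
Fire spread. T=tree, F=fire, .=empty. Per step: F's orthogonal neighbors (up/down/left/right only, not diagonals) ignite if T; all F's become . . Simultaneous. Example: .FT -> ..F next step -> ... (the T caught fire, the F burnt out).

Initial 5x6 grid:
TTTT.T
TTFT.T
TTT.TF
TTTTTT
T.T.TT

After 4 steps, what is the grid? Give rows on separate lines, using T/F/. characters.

Step 1: 7 trees catch fire, 2 burn out
  TTFT.T
  TF.F.F
  TTF.F.
  TTTTTF
  T.T.TT
Step 2: 8 trees catch fire, 7 burn out
  TF.F.F
  F.....
  TF....
  TTFTF.
  T.T.TF
Step 3: 6 trees catch fire, 8 burn out
  F.....
  ......
  F.....
  TF.F..
  T.F.F.
Step 4: 1 trees catch fire, 6 burn out
  ......
  ......
  ......
  F.....
  T.....

......
......
......
F.....
T.....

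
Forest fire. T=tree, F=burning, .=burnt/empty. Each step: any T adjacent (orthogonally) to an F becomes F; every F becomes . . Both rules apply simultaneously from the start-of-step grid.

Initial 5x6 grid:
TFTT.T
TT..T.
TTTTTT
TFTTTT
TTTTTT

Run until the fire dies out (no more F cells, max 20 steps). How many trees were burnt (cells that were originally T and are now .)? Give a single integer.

Step 1: +7 fires, +2 burnt (F count now 7)
Step 2: +7 fires, +7 burnt (F count now 7)
Step 3: +3 fires, +7 burnt (F count now 3)
Step 4: +3 fires, +3 burnt (F count now 3)
Step 5: +3 fires, +3 burnt (F count now 3)
Step 6: +0 fires, +3 burnt (F count now 0)
Fire out after step 6
Initially T: 24, now '.': 29
Total burnt (originally-T cells now '.'): 23

Answer: 23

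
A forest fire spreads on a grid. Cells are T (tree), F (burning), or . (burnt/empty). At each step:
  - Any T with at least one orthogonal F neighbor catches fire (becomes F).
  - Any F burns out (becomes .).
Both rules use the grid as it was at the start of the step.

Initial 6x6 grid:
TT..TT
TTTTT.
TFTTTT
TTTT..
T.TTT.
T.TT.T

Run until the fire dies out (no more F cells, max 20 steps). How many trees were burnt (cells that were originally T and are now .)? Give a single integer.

Answer: 25

Derivation:
Step 1: +4 fires, +1 burnt (F count now 4)
Step 2: +6 fires, +4 burnt (F count now 6)
Step 3: +6 fires, +6 burnt (F count now 6)
Step 4: +5 fires, +6 burnt (F count now 5)
Step 5: +3 fires, +5 burnt (F count now 3)
Step 6: +1 fires, +3 burnt (F count now 1)
Step 7: +0 fires, +1 burnt (F count now 0)
Fire out after step 7
Initially T: 26, now '.': 35
Total burnt (originally-T cells now '.'): 25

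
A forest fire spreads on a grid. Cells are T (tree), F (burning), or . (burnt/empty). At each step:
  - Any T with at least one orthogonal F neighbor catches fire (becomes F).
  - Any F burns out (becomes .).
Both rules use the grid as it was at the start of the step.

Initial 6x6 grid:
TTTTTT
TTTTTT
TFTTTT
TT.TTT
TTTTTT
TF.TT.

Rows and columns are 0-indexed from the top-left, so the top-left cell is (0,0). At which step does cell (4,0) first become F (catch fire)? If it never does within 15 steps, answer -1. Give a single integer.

Step 1: cell (4,0)='T' (+6 fires, +2 burnt)
Step 2: cell (4,0)='F' (+7 fires, +6 burnt)
  -> target ignites at step 2
Step 3: cell (4,0)='.' (+6 fires, +7 burnt)
Step 4: cell (4,0)='.' (+6 fires, +6 burnt)
Step 5: cell (4,0)='.' (+5 fires, +6 burnt)
Step 6: cell (4,0)='.' (+1 fires, +5 burnt)
Step 7: cell (4,0)='.' (+0 fires, +1 burnt)
  fire out at step 7

2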